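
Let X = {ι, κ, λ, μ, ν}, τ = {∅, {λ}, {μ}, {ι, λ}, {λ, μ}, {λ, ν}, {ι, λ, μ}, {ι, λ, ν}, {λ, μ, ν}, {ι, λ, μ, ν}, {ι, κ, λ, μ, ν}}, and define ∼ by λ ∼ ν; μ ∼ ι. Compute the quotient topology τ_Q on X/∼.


X/∼ = {[ι=μ], [κ], [λ=ν]}; |τ_Q| = 4.

Equivalence classes: [ι=μ], [κ], [λ=ν].
Quotient map π: X → X/∼ sends ι ↦ [ι=μ], κ ↦ [κ], λ ↦ [λ=ν], μ ↦ [ι=μ], ν ↦ [λ=ν].
For each subset V ⊆ X/∼, compute π^{-1}(V) ⊆ X and check whether π^{-1}(V) ∈ τ. V is open in τ_Q iff π^{-1}(V) ∈ τ.
  V = {}: π^{-1}(V) = ∅ ∈ τ ✓.
  V = {[ι=μ]}: π^{-1}(V) = {ι, μ} ∉ τ ✗.
  V = {[κ]}: π^{-1}(V) = {κ} ∉ τ ✗.
  V = {[ι=μ], [κ]}: π^{-1}(V) = {ι, κ, μ} ∉ τ ✗.
  V = {[λ=ν]}: π^{-1}(V) = {λ, ν} ∈ τ ✓.
  V = {[ι=μ], [λ=ν]}: π^{-1}(V) = {ι, λ, μ, ν} ∈ τ ✓.
  V = {[κ], [λ=ν]}: π^{-1}(V) = {κ, λ, ν} ∉ τ ✗.
  V = {[ι=μ], [κ], [λ=ν]}: π^{-1}(V) = {ι, κ, λ, μ, ν} ∈ τ ✓.
Open sets in the quotient: τ_Q = {{}, {[λ=ν]}, {[ι=μ], [λ=ν]}, {[ι=μ], [κ], [λ=ν]}} (4 elements).


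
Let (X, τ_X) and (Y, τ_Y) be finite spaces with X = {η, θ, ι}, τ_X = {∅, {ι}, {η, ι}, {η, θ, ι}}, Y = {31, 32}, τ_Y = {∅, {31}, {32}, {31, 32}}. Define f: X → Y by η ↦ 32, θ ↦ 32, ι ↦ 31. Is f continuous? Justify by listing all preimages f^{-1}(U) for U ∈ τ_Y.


f is NOT continuous.

Compute f^{-1}(U) for each U ∈ τ_Y:
  U = ∅: f^{-1}(U) = ∅ ∈ τ_X ✓.
  U = {31}: f^{-1}(U) = {ι} ∈ τ_X ✓.
  U = {32}: f^{-1}(U) = {η, θ} ∉ τ_X ✗.
  U = {31, 32}: f^{-1}(U) = {η, θ, ι} ∈ τ_X ✓.
Found U = {32} with f^{-1}(U) = {η, θ} not in τ_X. Therefore f is NOT continuous.


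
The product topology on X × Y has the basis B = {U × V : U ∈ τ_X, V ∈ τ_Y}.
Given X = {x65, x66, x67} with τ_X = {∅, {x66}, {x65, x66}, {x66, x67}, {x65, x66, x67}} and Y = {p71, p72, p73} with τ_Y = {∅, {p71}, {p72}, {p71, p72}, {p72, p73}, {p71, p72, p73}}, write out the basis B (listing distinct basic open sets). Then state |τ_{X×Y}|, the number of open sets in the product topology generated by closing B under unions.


Basis B = {∅ × ∅, {x66} × {p71}, {x66} × {p72}, {x65, x66} × {p71}, {x65, x66} × {p72}, {x66} × {p71, p72}, {x66, x67} × {p71}, {x66} × {p72, p73}, {x66, x67} × {p72}, {x65, x66, x67} × {p71}, {x65, x66, x67} × {p72}, {x66} × {p71, p72, p73}, {x65, x66} × {p71, p72}, {x65, x66} × {p72, p73}, {x66, x67} × {p71, p72}, {x66, x67} × {p72, p73}, {x65, x66} × {p71, p72, p73}, {x65, x66, x67} × {p71, p72}, {x65, x66, x67} × {p72, p73}, {x66, x67} × {p71, p72, p73}, {x65, x66, x67} × {p71, p72, p73}}; |τ_{X×Y}| = 70.

Enumerate products U × V with U ∈ τ_X, V ∈ τ_Y (deduplicated):
  ∅ × ∅ = {} (∅)
  {x66} × {p71} = {(x66,p71)}
  {x66} × {p72} = {(x66,p72)}
  {x65, x66} × {p71} = {(x65,p71), (x66,p71)}
  {x65, x66} × {p72} = {(x65,p72), (x66,p72)}
  {x66} × {p71, p72} = {(x66,p71), (x66,p72)}
  {x66, x67} × {p71} = {(x66,p71), (x67,p71)}
  {x66} × {p72, p73} = {(x66,p72), (x66,p73)}
  {x66, x67} × {p72} = {(x66,p72), (x67,p72)}
  {x65, x66, x67} × {p71} = {(x65,p71), (x66,p71), (x67,p71)}
  {x65, x66, x67} × {p72} = {(x65,p72), (x66,p72), (x67,p72)}
  {x66} × {p71, p72, p73} = {(x66,p71), (x66,p72), (x66,p73)}
  {x65, x66} × {p71, p72} = {(x65,p71), (x65,p72), (x66,p71), (x66,p72)}
  {x65, x66} × {p72, p73} = {(x65,p72), (x65,p73), (x66,p72), (x66,p73)}
  {x66, x67} × {p71, p72} = {(x66,p71), (x66,p72), (x67,p71), (x67,p72)}
  {x66, x67} × {p72, p73} = {(x66,p72), (x66,p73), (x67,p72), (x67,p73)}
  {x65, x66} × {p71, p72, p73} = {(x65,p71), (x65,p72), (x65,p73), (x66,p71), (x66,p72), (x66,p73)}
  {x65, x66, x67} × {p71, p72} = {(x65,p71), (x65,p72), (x66,p71), (x66,p72), (x67,p71), (x67,p72)}
  {x65, x66, x67} × {p72, p73} = {(x65,p72), (x65,p73), (x66,p72), (x66,p73), (x67,p72), (x67,p73)}
  {x66, x67} × {p71, p72, p73} = {(x66,p71), (x66,p72), (x66,p73), (x67,p71), (x67,p72), (x67,p73)}
  {x65, x66, x67} × {p71, p72, p73} = {(x65,p71), (x65,p72), (x65,p73), (x66,p71), (x66,p72), (x66,p73), (x67,p71), (x67,p72), (x67,p73)}
These 21 distinct sets form the basis B.
Close under arbitrary unions to get τ_{X×Y}; counting gives |τ_{X×Y}| = 70.


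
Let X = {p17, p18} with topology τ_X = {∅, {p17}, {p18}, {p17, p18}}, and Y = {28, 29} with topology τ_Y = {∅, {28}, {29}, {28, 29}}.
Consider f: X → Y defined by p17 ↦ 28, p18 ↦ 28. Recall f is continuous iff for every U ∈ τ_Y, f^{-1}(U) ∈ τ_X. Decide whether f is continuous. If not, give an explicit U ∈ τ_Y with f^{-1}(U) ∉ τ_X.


f IS continuous.

Compute f^{-1}(U) for each U ∈ τ_Y:
  U = ∅: f^{-1}(U) = ∅ ∈ τ_X ✓.
  U = {28}: f^{-1}(U) = {p17, p18} ∈ τ_X ✓.
  U = {29}: f^{-1}(U) = ∅ ∈ τ_X ✓.
  U = {28, 29}: f^{-1}(U) = {p17, p18} ∈ τ_X ✓.
Every preimage lies in τ_X, so f IS continuous.


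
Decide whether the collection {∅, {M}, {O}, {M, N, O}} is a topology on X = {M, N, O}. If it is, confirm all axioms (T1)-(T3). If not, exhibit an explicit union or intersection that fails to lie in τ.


τ is NOT a topology on X.

Axiom (T1): ∅ ∈ τ? Yes; X ∈ τ? Yes.
Axiom (T2/T3): check pairwise unions and intersections of members of τ.
Counterexample for (T2): {M} ∪ {O} = {M, O} ∉ τ. Therefore τ is NOT a topology.


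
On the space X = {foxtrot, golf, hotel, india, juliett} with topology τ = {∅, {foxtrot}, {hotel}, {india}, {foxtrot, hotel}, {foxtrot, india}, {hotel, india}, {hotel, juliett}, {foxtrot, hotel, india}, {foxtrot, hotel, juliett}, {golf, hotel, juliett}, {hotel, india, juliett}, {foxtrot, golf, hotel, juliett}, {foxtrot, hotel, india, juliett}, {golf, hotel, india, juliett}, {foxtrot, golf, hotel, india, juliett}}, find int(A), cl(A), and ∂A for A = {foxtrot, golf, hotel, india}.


int(A) = {foxtrot, hotel, india}, cl(A) = {foxtrot, golf, hotel, india, juliett}, ∂A = {golf, juliett}.

Closed sets in (X, τ) are complements of opens:
  closed(X, τ) = {∅, {foxtrot}, {golf}, {india}, {foxtrot, golf}, {foxtrot, india}, {golf, india}, {golf, juliett}, {foxtrot, golf, india}, {foxtrot, golf, juliett}, {golf, hotel, juliett}, {golf, india, juliett}, {foxtrot, golf, hotel, juliett}, {foxtrot, golf, india, juliett}, {golf, hotel, india, juliett}, {foxtrot, golf, hotel, india, juliett}}.
int(A) = ⋃ {U ∈ τ : U ⊆ A}. Opens contained in A: ∅, {foxtrot}, {hotel}, {india}, {foxtrot, hotel}, {foxtrot, india}, {hotel, india}, {foxtrot, hotel, india}.
Taking the union of these: int(A) = {foxtrot, hotel, india}.
cl(A) = ⋂ {C closed : A ⊆ C}. Closed sets containing A: {foxtrot, golf, hotel, india, juliett}.
Intersecting these: cl(A) = {foxtrot, golf, hotel, india, juliett}.
∂A = cl(A) ∖ int(A) = {foxtrot, golf, hotel, india, juliett} ∖ {foxtrot, hotel, india} = {golf, juliett}.


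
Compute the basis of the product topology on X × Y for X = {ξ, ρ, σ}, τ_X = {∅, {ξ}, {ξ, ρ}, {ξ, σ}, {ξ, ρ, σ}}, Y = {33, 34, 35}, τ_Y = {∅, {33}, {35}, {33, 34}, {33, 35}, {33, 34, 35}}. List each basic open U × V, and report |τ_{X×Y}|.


Basis B = {∅ × ∅, {ξ} × {33}, {ξ} × {35}, {ξ} × {33, 34}, {ξ} × {33, 35}, {ξ, ρ} × {33}, {ξ, σ} × {33}, {ξ, ρ} × {35}, {ξ, σ} × {35}, {ξ} × {33, 34, 35}, {ξ, ρ, σ} × {33}, {ξ, ρ, σ} × {35}, {ξ, ρ} × {33, 34}, {ξ, σ} × {33, 34}, {ξ, ρ} × {33, 35}, {ξ, σ} × {33, 35}, {ξ, ρ} × {33, 34, 35}, {ξ, σ} × {33, 34, 35}, {ξ, ρ, σ} × {33, 34}, {ξ, ρ, σ} × {33, 35}, {ξ, ρ, σ} × {33, 34, 35}}; |τ_{X×Y}| = 70.

Enumerate products U × V with U ∈ τ_X, V ∈ τ_Y (deduplicated):
  ∅ × ∅ = {} (∅)
  {ξ} × {33} = {(ξ,33)}
  {ξ} × {35} = {(ξ,35)}
  {ξ} × {33, 34} = {(ξ,33), (ξ,34)}
  {ξ} × {33, 35} = {(ξ,33), (ξ,35)}
  {ξ, ρ} × {33} = {(ξ,33), (ρ,33)}
  {ξ, σ} × {33} = {(ξ,33), (σ,33)}
  {ξ, ρ} × {35} = {(ξ,35), (ρ,35)}
  {ξ, σ} × {35} = {(ξ,35), (σ,35)}
  {ξ} × {33, 34, 35} = {(ξ,33), (ξ,34), (ξ,35)}
  {ξ, ρ, σ} × {33} = {(ξ,33), (ρ,33), (σ,33)}
  {ξ, ρ, σ} × {35} = {(ξ,35), (ρ,35), (σ,35)}
  {ξ, ρ} × {33, 34} = {(ξ,33), (ξ,34), (ρ,33), (ρ,34)}
  {ξ, σ} × {33, 34} = {(ξ,33), (ξ,34), (σ,33), (σ,34)}
  {ξ, ρ} × {33, 35} = {(ξ,33), (ξ,35), (ρ,33), (ρ,35)}
  {ξ, σ} × {33, 35} = {(ξ,33), (ξ,35), (σ,33), (σ,35)}
  {ξ, ρ} × {33, 34, 35} = {(ξ,33), (ξ,34), (ξ,35), (ρ,33), (ρ,34), (ρ,35)}
  {ξ, σ} × {33, 34, 35} = {(ξ,33), (ξ,34), (ξ,35), (σ,33), (σ,34), (σ,35)}
  {ξ, ρ, σ} × {33, 34} = {(ξ,33), (ξ,34), (ρ,33), (ρ,34), (σ,33), (σ,34)}
  {ξ, ρ, σ} × {33, 35} = {(ξ,33), (ξ,35), (ρ,33), (ρ,35), (σ,33), (σ,35)}
  {ξ, ρ, σ} × {33, 34, 35} = {(ξ,33), (ξ,34), (ξ,35), (ρ,33), (ρ,34), (ρ,35), (σ,33), (σ,34), (σ,35)}
These 21 distinct sets form the basis B.
Close under arbitrary unions to get τ_{X×Y}; counting gives |τ_{X×Y}| = 70.


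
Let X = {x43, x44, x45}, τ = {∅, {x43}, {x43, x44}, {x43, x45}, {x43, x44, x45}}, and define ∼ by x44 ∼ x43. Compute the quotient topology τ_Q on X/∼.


X/∼ = {[x43=x44], [x45]}; |τ_Q| = 3.

Equivalence classes: [x43=x44], [x45].
Quotient map π: X → X/∼ sends x43 ↦ [x43=x44], x44 ↦ [x43=x44], x45 ↦ [x45].
For each subset V ⊆ X/∼, compute π^{-1}(V) ⊆ X and check whether π^{-1}(V) ∈ τ. V is open in τ_Q iff π^{-1}(V) ∈ τ.
  V = {}: π^{-1}(V) = ∅ ∈ τ ✓.
  V = {[x43=x44]}: π^{-1}(V) = {x43, x44} ∈ τ ✓.
  V = {[x45]}: π^{-1}(V) = {x45} ∉ τ ✗.
  V = {[x43=x44], [x45]}: π^{-1}(V) = {x43, x44, x45} ∈ τ ✓.
Open sets in the quotient: τ_Q = {{}, {[x43=x44]}, {[x43=x44], [x45]}} (3 elements).


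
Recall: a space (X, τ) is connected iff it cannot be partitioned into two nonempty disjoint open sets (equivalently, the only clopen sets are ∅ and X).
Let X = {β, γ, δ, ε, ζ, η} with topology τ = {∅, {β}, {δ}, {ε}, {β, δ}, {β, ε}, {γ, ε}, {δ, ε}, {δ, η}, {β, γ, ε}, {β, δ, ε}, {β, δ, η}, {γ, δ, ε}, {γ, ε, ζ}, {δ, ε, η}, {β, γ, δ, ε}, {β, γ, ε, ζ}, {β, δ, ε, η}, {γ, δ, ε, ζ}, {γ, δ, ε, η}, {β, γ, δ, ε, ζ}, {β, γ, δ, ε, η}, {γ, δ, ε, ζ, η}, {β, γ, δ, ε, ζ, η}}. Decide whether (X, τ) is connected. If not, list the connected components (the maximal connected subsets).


(X, τ) is disconnected; components = [{β}, {δ, η}, {γ, ε, ζ}].

Find clopen sets (U ∈ τ with X ∖ U ∈ τ):
  U = ∅, X ∖ U = {β, γ, δ, ε, ζ, η} — both open, so U is clopen.
  U = {β}, X ∖ U = {γ, δ, ε, ζ, η} — both open, so U is clopen.
  U = {δ, η}, X ∖ U = {β, γ, ε, ζ} — both open, so U is clopen.
  U = {β, δ, η}, X ∖ U = {γ, ε, ζ} — both open, so U is clopen.
  U = {γ, ε, ζ}, X ∖ U = {β, δ, η} — both open, so U is clopen.
  U = {β, γ, ε, ζ}, X ∖ U = {δ, η} — both open, so U is clopen.
  U = {γ, δ, ε, ζ, η}, X ∖ U = {β} — both open, so U is clopen.
  U = {β, γ, δ, ε, ζ, η}, X ∖ U = ∅ — both open, so U is clopen.
Nontrivial clopen(s) exist: e.g. {β}. So (X, τ) is disconnected.
Compute connected components by grouping points that agree on all clopens:
  component: {β}
  component: {δ, η}
  component: {γ, ε, ζ}


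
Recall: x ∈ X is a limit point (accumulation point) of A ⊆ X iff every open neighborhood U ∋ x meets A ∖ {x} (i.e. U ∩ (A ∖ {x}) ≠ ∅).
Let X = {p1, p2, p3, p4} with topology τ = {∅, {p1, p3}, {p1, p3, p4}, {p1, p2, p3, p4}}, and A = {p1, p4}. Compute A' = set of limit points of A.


A' = {p2, p3, p4}

For each x ∈ X, list the open sets U ∈ τ with x ∈ U, then check whether U ∩ (A ∖ {x}) ≠ ∅ for every such U.
  x = p1: open {p1, p3} ∋ x has {p1, p3} ∩ (A ∖ {p1}) = ∅, so x is NOT a limit point.
  x = p2: opens ∋ x are {p1, p2, p3, p4}; each meets A ∖ {p2}, so x IS a limit point.
  x = p3: opens ∋ x are {p1, p3}, {p1, p3, p4}, {p1, p2, p3, p4}; each meets A ∖ {p3}, so x IS a limit point.
  x = p4: opens ∋ x are {p1, p3, p4}, {p1, p2, p3, p4}; each meets A ∖ {p4}, so x IS a limit point.
Collecting: A' = {p2, p3, p4}.


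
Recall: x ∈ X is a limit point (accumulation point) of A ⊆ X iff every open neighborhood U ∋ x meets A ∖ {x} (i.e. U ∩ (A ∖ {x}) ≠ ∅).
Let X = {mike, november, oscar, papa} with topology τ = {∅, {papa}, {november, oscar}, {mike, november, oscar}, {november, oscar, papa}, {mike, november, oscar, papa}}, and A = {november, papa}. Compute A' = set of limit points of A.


A' = {mike, oscar}

For each x ∈ X, list the open sets U ∈ τ with x ∈ U, then check whether U ∩ (A ∖ {x}) ≠ ∅ for every such U.
  x = mike: opens ∋ x are {mike, november, oscar}, {mike, november, oscar, papa}; each meets A ∖ {mike}, so x IS a limit point.
  x = november: open {november, oscar} ∋ x has {november, oscar} ∩ (A ∖ {november}) = ∅, so x is NOT a limit point.
  x = oscar: opens ∋ x are {november, oscar}, {mike, november, oscar}, {november, oscar, papa}, {mike, november, oscar, papa}; each meets A ∖ {oscar}, so x IS a limit point.
  x = papa: open {papa} ∋ x has {papa} ∩ (A ∖ {papa}) = ∅, so x is NOT a limit point.
Collecting: A' = {mike, oscar}.


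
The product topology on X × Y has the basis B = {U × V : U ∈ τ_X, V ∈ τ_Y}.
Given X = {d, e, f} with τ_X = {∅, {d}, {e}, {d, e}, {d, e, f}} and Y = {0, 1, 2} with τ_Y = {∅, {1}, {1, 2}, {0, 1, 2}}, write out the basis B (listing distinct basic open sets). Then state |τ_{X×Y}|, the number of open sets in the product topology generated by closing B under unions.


Basis B = {∅ × ∅, {d} × {1}, {e} × {1}, {d} × {1, 2}, {d, e} × {1}, {e} × {1, 2}, {d} × {0, 1, 2}, {d, e, f} × {1}, {e} × {0, 1, 2}, {d, e} × {1, 2}, {d, e} × {0, 1, 2}, {d, e, f} × {1, 2}, {d, e, f} × {0, 1, 2}}; |τ_{X×Y}| = 30.

Enumerate products U × V with U ∈ τ_X, V ∈ τ_Y (deduplicated):
  ∅ × ∅ = {} (∅)
  {d} × {1} = {(d,1)}
  {e} × {1} = {(e,1)}
  {d} × {1, 2} = {(d,1), (d,2)}
  {d, e} × {1} = {(d,1), (e,1)}
  {e} × {1, 2} = {(e,1), (e,2)}
  {d} × {0, 1, 2} = {(d,0), (d,1), (d,2)}
  {d, e, f} × {1} = {(d,1), (e,1), (f,1)}
  {e} × {0, 1, 2} = {(e,0), (e,1), (e,2)}
  {d, e} × {1, 2} = {(d,1), (d,2), (e,1), (e,2)}
  {d, e} × {0, 1, 2} = {(d,0), (d,1), (d,2), (e,0), (e,1), (e,2)}
  {d, e, f} × {1, 2} = {(d,1), (d,2), (e,1), (e,2), (f,1), (f,2)}
  {d, e, f} × {0, 1, 2} = {(d,0), (d,1), (d,2), (e,0), (e,1), (e,2), (f,0), (f,1), (f,2)}
These 13 distinct sets form the basis B.
Close under arbitrary unions to get τ_{X×Y}; counting gives |τ_{X×Y}| = 30.


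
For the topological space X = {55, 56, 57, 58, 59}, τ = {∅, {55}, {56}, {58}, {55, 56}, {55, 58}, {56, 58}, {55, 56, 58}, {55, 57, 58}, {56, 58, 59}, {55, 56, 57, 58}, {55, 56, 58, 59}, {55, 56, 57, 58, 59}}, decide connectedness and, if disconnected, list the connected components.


(X, τ) is connected.

Find clopen sets (U ∈ τ with X ∖ U ∈ τ):
  U = ∅, X ∖ U = {55, 56, 57, 58, 59} — both open, so U is clopen.
  U = {55, 56, 57, 58, 59}, X ∖ U = ∅ — both open, so U is clopen.
Only trivial clopens (∅ and X) exist, so (X, τ) is connected.
Compute connected components by grouping points that agree on all clopens:
  component: {55, 56, 57, 58, 59}


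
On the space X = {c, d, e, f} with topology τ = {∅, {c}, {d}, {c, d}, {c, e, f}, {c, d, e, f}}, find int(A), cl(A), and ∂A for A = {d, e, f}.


int(A) = {d}, cl(A) = {d, e, f}, ∂A = {e, f}.

Closed sets in (X, τ) are complements of opens:
  closed(X, τ) = {∅, {d}, {e, f}, {c, e, f}, {d, e, f}, {c, d, e, f}}.
int(A) = ⋃ {U ∈ τ : U ⊆ A}. Opens contained in A: ∅, {d}.
Taking the union of these: int(A) = {d}.
cl(A) = ⋂ {C closed : A ⊆ C}. Closed sets containing A: {d, e, f}, {c, d, e, f}.
Intersecting these: cl(A) = {d, e, f}.
∂A = cl(A) ∖ int(A) = {d, e, f} ∖ {d} = {e, f}.


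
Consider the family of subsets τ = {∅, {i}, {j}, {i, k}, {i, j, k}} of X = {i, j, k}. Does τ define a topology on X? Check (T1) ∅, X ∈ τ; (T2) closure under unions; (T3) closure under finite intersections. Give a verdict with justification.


τ is NOT a topology on X.

Axiom (T1): ∅ ∈ τ? Yes; X ∈ τ? Yes.
Axiom (T2/T3): check pairwise unions and intersections of members of τ.
Counterexample for (T2): {i} ∪ {j} = {i, j} ∉ τ. Therefore τ is NOT a topology.


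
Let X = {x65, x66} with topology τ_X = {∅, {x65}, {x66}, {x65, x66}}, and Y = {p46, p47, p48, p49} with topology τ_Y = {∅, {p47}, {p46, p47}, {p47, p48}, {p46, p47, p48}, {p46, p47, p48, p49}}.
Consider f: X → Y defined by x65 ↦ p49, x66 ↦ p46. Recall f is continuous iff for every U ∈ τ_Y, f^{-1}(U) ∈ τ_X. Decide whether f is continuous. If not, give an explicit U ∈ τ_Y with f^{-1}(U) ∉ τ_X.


f IS continuous.

Compute f^{-1}(U) for each U ∈ τ_Y:
  U = ∅: f^{-1}(U) = ∅ ∈ τ_X ✓.
  U = {p47}: f^{-1}(U) = ∅ ∈ τ_X ✓.
  U = {p46, p47}: f^{-1}(U) = {x66} ∈ τ_X ✓.
  U = {p47, p48}: f^{-1}(U) = ∅ ∈ τ_X ✓.
  U = {p46, p47, p48}: f^{-1}(U) = {x66} ∈ τ_X ✓.
  U = {p46, p47, p48, p49}: f^{-1}(U) = {x65, x66} ∈ τ_X ✓.
Every preimage lies in τ_X, so f IS continuous.


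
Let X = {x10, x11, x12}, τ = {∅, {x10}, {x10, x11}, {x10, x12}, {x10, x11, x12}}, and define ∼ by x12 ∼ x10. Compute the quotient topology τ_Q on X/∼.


X/∼ = {[x10=x12], [x11]}; |τ_Q| = 3.

Equivalence classes: [x10=x12], [x11].
Quotient map π: X → X/∼ sends x10 ↦ [x10=x12], x11 ↦ [x11], x12 ↦ [x10=x12].
For each subset V ⊆ X/∼, compute π^{-1}(V) ⊆ X and check whether π^{-1}(V) ∈ τ. V is open in τ_Q iff π^{-1}(V) ∈ τ.
  V = {}: π^{-1}(V) = ∅ ∈ τ ✓.
  V = {[x10=x12]}: π^{-1}(V) = {x10, x12} ∈ τ ✓.
  V = {[x11]}: π^{-1}(V) = {x11} ∉ τ ✗.
  V = {[x10=x12], [x11]}: π^{-1}(V) = {x10, x11, x12} ∈ τ ✓.
Open sets in the quotient: τ_Q = {{}, {[x10=x12]}, {[x10=x12], [x11]}} (3 elements).


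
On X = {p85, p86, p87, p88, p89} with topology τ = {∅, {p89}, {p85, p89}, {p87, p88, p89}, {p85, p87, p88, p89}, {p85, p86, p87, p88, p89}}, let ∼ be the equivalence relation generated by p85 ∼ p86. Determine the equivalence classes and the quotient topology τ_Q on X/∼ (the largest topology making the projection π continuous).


X/∼ = {[p85=p86], [p87], [p88], [p89]}; |τ_Q| = 4.

Equivalence classes: [p85=p86], [p87], [p88], [p89].
Quotient map π: X → X/∼ sends p85 ↦ [p85=p86], p86 ↦ [p85=p86], p87 ↦ [p87], p88 ↦ [p88], p89 ↦ [p89].
For each subset V ⊆ X/∼, compute π^{-1}(V) ⊆ X and check whether π^{-1}(V) ∈ τ. V is open in τ_Q iff π^{-1}(V) ∈ τ.
  V = {}: π^{-1}(V) = ∅ ∈ τ ✓.
  V = {[p85=p86]}: π^{-1}(V) = {p85, p86} ∉ τ ✗.
  V = {[p87]}: π^{-1}(V) = {p87} ∉ τ ✗.
  V = {[p85=p86], [p87]}: π^{-1}(V) = {p85, p86, p87} ∉ τ ✗.
  V = {[p88]}: π^{-1}(V) = {p88} ∉ τ ✗.
  V = {[p85=p86], [p88]}: π^{-1}(V) = {p85, p86, p88} ∉ τ ✗.
  V = {[p87], [p88]}: π^{-1}(V) = {p87, p88} ∉ τ ✗.
  V = {[p85=p86], [p87], [p88]}: π^{-1}(V) = {p85, p86, p87, p88} ∉ τ ✗.
  V = {[p89]}: π^{-1}(V) = {p89} ∈ τ ✓.
  V = {[p85=p86], [p89]}: π^{-1}(V) = {p85, p86, p89} ∉ τ ✗.
  V = {[p87], [p89]}: π^{-1}(V) = {p87, p89} ∉ τ ✗.
  V = {[p85=p86], [p87], [p89]}: π^{-1}(V) = {p85, p86, p87, p89} ∉ τ ✗.
  V = {[p88], [p89]}: π^{-1}(V) = {p88, p89} ∉ τ ✗.
  V = {[p85=p86], [p88], [p89]}: π^{-1}(V) = {p85, p86, p88, p89} ∉ τ ✗.
  V = {[p87], [p88], [p89]}: π^{-1}(V) = {p87, p88, p89} ∈ τ ✓.
  V = {[p85=p86], [p87], [p88], [p89]}: π^{-1}(V) = {p85, p86, p87, p88, p89} ∈ τ ✓.
Open sets in the quotient: τ_Q = {{}, {[p89]}, {[p87], [p88], [p89]}, {[p85=p86], [p87], [p88], [p89]}} (4 elements).


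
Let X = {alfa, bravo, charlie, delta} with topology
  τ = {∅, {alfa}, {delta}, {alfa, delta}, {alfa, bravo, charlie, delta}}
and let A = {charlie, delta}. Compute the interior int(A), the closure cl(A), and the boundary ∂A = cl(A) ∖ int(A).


int(A) = {delta}, cl(A) = {bravo, charlie, delta}, ∂A = {bravo, charlie}.

Closed sets in (X, τ) are complements of opens:
  closed(X, τ) = {∅, {bravo, charlie}, {alfa, bravo, charlie}, {bravo, charlie, delta}, {alfa, bravo, charlie, delta}}.
int(A) = ⋃ {U ∈ τ : U ⊆ A}. Opens contained in A: ∅, {delta}.
Taking the union of these: int(A) = {delta}.
cl(A) = ⋂ {C closed : A ⊆ C}. Closed sets containing A: {bravo, charlie, delta}, {alfa, bravo, charlie, delta}.
Intersecting these: cl(A) = {bravo, charlie, delta}.
∂A = cl(A) ∖ int(A) = {bravo, charlie, delta} ∖ {delta} = {bravo, charlie}.


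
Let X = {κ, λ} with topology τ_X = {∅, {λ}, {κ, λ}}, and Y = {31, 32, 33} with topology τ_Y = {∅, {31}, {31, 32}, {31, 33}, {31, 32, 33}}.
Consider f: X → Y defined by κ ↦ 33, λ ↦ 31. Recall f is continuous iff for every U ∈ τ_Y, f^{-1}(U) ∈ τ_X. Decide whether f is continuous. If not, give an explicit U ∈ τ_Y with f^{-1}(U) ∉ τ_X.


f IS continuous.

Compute f^{-1}(U) for each U ∈ τ_Y:
  U = ∅: f^{-1}(U) = ∅ ∈ τ_X ✓.
  U = {31}: f^{-1}(U) = {λ} ∈ τ_X ✓.
  U = {31, 32}: f^{-1}(U) = {λ} ∈ τ_X ✓.
  U = {31, 33}: f^{-1}(U) = {κ, λ} ∈ τ_X ✓.
  U = {31, 32, 33}: f^{-1}(U) = {κ, λ} ∈ τ_X ✓.
Every preimage lies in τ_X, so f IS continuous.


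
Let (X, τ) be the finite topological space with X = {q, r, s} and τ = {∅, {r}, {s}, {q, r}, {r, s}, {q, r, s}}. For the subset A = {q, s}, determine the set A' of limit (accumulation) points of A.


A' = ∅

For each x ∈ X, list the open sets U ∈ τ with x ∈ U, then check whether U ∩ (A ∖ {x}) ≠ ∅ for every such U.
  x = q: open {q, r} ∋ x has {q, r} ∩ (A ∖ {q}) = ∅, so x is NOT a limit point.
  x = r: open {r} ∋ x has {r} ∩ (A ∖ {r}) = ∅, so x is NOT a limit point.
  x = s: open {s} ∋ x has {s} ∩ (A ∖ {s}) = ∅, so x is NOT a limit point.
Collecting: A' = ∅.


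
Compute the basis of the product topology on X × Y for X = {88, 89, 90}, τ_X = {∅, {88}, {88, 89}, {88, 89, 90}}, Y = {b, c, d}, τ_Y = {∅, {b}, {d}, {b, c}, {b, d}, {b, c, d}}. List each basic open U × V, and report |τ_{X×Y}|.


Basis B = {∅ × ∅, {88} × {b}, {88} × {d}, {88} × {b, c}, {88} × {b, d}, {88, 89} × {b}, {88, 89} × {d}, {88} × {b, c, d}, {88, 89, 90} × {b}, {88, 89, 90} × {d}, {88, 89} × {b, c}, {88, 89} × {b, d}, {88, 89} × {b, c, d}, {88, 89, 90} × {b, c}, {88, 89, 90} × {b, d}, {88, 89, 90} × {b, c, d}}; |τ_{X×Y}| = 40.

Enumerate products U × V with U ∈ τ_X, V ∈ τ_Y (deduplicated):
  ∅ × ∅ = {} (∅)
  {88} × {b} = {(88,b)}
  {88} × {d} = {(88,d)}
  {88} × {b, c} = {(88,b), (88,c)}
  {88} × {b, d} = {(88,b), (88,d)}
  {88, 89} × {b} = {(88,b), (89,b)}
  {88, 89} × {d} = {(88,d), (89,d)}
  {88} × {b, c, d} = {(88,b), (88,c), (88,d)}
  {88, 89, 90} × {b} = {(88,b), (89,b), (90,b)}
  {88, 89, 90} × {d} = {(88,d), (89,d), (90,d)}
  {88, 89} × {b, c} = {(88,b), (88,c), (89,b), (89,c)}
  {88, 89} × {b, d} = {(88,b), (88,d), (89,b), (89,d)}
  {88, 89} × {b, c, d} = {(88,b), (88,c), (88,d), (89,b), (89,c), (89,d)}
  {88, 89, 90} × {b, c} = {(88,b), (88,c), (89,b), (89,c), (90,b), (90,c)}
  {88, 89, 90} × {b, d} = {(88,b), (88,d), (89,b), (89,d), (90,b), (90,d)}
  {88, 89, 90} × {b, c, d} = {(88,b), (88,c), (88,d), (89,b), (89,c), (89,d), (90,b), (90,c), (90,d)}
These 16 distinct sets form the basis B.
Close under arbitrary unions to get τ_{X×Y}; counting gives |τ_{X×Y}| = 40.


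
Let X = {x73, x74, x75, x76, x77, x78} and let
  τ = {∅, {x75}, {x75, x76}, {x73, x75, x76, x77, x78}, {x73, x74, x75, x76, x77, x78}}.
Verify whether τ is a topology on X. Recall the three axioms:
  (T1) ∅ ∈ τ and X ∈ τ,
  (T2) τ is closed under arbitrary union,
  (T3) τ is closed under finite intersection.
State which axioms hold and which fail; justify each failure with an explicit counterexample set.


τ IS a topology on X.

Axiom (T1): ∅ ∈ τ? Yes; X ∈ τ? Yes.
Axiom (T2/T3): check pairwise unions and intersections of members of τ.
All pairwise intersections and unions checked — each lies in τ. Therefore τ satisfies (T1), (T2), (T3): it IS a topology on X.


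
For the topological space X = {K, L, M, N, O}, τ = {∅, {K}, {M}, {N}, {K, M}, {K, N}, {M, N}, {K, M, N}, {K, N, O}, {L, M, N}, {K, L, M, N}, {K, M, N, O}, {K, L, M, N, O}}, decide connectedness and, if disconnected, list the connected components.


(X, τ) is connected.

Find clopen sets (U ∈ τ with X ∖ U ∈ τ):
  U = ∅, X ∖ U = {K, L, M, N, O} — both open, so U is clopen.
  U = {K, L, M, N, O}, X ∖ U = ∅ — both open, so U is clopen.
Only trivial clopens (∅ and X) exist, so (X, τ) is connected.
Compute connected components by grouping points that agree on all clopens:
  component: {K, L, M, N, O}


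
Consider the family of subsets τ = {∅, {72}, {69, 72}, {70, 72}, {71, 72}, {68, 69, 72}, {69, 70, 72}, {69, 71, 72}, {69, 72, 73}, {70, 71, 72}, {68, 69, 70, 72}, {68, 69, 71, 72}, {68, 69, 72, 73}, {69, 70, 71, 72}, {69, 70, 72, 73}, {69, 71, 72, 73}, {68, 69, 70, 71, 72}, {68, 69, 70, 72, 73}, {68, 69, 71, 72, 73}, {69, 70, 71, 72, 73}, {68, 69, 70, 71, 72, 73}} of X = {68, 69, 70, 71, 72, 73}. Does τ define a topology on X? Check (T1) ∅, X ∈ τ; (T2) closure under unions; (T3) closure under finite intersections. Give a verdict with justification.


τ IS a topology on X.

Axiom (T1): ∅ ∈ τ? Yes; X ∈ τ? Yes.
Axiom (T2/T3): check pairwise unions and intersections of members of τ.
All pairwise intersections and unions checked — each lies in τ. Therefore τ satisfies (T1), (T2), (T3): it IS a topology on X.


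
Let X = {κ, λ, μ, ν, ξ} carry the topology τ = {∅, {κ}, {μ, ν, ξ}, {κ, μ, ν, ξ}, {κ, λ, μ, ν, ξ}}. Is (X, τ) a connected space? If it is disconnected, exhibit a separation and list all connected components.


(X, τ) is connected.

Find clopen sets (U ∈ τ with X ∖ U ∈ τ):
  U = ∅, X ∖ U = {κ, λ, μ, ν, ξ} — both open, so U is clopen.
  U = {κ, λ, μ, ν, ξ}, X ∖ U = ∅ — both open, so U is clopen.
Only trivial clopens (∅ and X) exist, so (X, τ) is connected.
Compute connected components by grouping points that agree on all clopens:
  component: {κ, λ, μ, ν, ξ}


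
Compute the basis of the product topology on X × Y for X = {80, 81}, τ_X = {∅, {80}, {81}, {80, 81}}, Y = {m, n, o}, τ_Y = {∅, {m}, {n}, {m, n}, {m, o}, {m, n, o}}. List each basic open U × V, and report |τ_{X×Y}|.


Basis B = {∅ × ∅, {80} × {m}, {80} × {n}, {81} × {m}, {81} × {n}, {80} × {m, n}, {80} × {m, o}, {80, 81} × {m}, {80, 81} × {n}, {81} × {m, n}, {81} × {m, o}, {80} × {m, n, o}, {81} × {m, n, o}, {80, 81} × {m, n}, {80, 81} × {m, o}, {80, 81} × {m, n, o}}; |τ_{X×Y}| = 36.

Enumerate products U × V with U ∈ τ_X, V ∈ τ_Y (deduplicated):
  ∅ × ∅ = {} (∅)
  {80} × {m} = {(80,m)}
  {80} × {n} = {(80,n)}
  {81} × {m} = {(81,m)}
  {81} × {n} = {(81,n)}
  {80} × {m, n} = {(80,m), (80,n)}
  {80} × {m, o} = {(80,m), (80,o)}
  {80, 81} × {m} = {(80,m), (81,m)}
  {80, 81} × {n} = {(80,n), (81,n)}
  {81} × {m, n} = {(81,m), (81,n)}
  {81} × {m, o} = {(81,m), (81,o)}
  {80} × {m, n, o} = {(80,m), (80,n), (80,o)}
  {81} × {m, n, o} = {(81,m), (81,n), (81,o)}
  {80, 81} × {m, n} = {(80,m), (80,n), (81,m), (81,n)}
  {80, 81} × {m, o} = {(80,m), (80,o), (81,m), (81,o)}
  {80, 81} × {m, n, o} = {(80,m), (80,n), (80,o), (81,m), (81,n), (81,o)}
These 16 distinct sets form the basis B.
Close under arbitrary unions to get τ_{X×Y}; counting gives |τ_{X×Y}| = 36.


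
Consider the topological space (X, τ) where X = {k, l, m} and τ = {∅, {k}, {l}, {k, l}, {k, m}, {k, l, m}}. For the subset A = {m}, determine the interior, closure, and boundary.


int(A) = ∅, cl(A) = {m}, ∂A = {m}.

Closed sets in (X, τ) are complements of opens:
  closed(X, τ) = {∅, {l}, {m}, {k, m}, {l, m}, {k, l, m}}.
int(A) = ⋃ {U ∈ τ : U ⊆ A}. Opens contained in A: ∅.
Taking the union of these: int(A) = ∅.
cl(A) = ⋂ {C closed : A ⊆ C}. Closed sets containing A: {m}, {k, m}, {l, m}, {k, l, m}.
Intersecting these: cl(A) = {m}.
∂A = cl(A) ∖ int(A) = {m} ∖ ∅ = {m}.


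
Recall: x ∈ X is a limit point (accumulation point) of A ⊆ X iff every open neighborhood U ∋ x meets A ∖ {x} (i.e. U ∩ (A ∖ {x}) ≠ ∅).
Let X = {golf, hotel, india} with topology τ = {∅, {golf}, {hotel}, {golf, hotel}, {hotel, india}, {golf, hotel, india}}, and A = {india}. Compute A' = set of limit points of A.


A' = ∅

For each x ∈ X, list the open sets U ∈ τ with x ∈ U, then check whether U ∩ (A ∖ {x}) ≠ ∅ for every such U.
  x = golf: open {golf} ∋ x has {golf} ∩ (A ∖ {golf}) = ∅, so x is NOT a limit point.
  x = hotel: open {hotel} ∋ x has {hotel} ∩ (A ∖ {hotel}) = ∅, so x is NOT a limit point.
  x = india: open {hotel, india} ∋ x has {hotel, india} ∩ (A ∖ {india}) = ∅, so x is NOT a limit point.
Collecting: A' = ∅.


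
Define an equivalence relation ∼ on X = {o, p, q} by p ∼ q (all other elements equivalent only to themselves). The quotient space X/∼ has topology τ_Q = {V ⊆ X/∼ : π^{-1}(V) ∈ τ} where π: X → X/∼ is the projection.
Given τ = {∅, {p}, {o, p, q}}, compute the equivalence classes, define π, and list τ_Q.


X/∼ = {[o], [p=q]}; |τ_Q| = 2.

Equivalence classes: [o], [p=q].
Quotient map π: X → X/∼ sends o ↦ [o], p ↦ [p=q], q ↦ [p=q].
For each subset V ⊆ X/∼, compute π^{-1}(V) ⊆ X and check whether π^{-1}(V) ∈ τ. V is open in τ_Q iff π^{-1}(V) ∈ τ.
  V = {}: π^{-1}(V) = ∅ ∈ τ ✓.
  V = {[o]}: π^{-1}(V) = {o} ∉ τ ✗.
  V = {[p=q]}: π^{-1}(V) = {p, q} ∉ τ ✗.
  V = {[o], [p=q]}: π^{-1}(V) = {o, p, q} ∈ τ ✓.
Open sets in the quotient: τ_Q = {{}, {[o], [p=q]}} (2 elements).


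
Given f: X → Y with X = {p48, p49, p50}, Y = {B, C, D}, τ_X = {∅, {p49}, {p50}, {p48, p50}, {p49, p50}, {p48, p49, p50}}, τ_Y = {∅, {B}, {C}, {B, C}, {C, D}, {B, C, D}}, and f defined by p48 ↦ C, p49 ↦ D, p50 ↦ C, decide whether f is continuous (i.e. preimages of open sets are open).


f IS continuous.

Compute f^{-1}(U) for each U ∈ τ_Y:
  U = ∅: f^{-1}(U) = ∅ ∈ τ_X ✓.
  U = {B}: f^{-1}(U) = ∅ ∈ τ_X ✓.
  U = {C}: f^{-1}(U) = {p48, p50} ∈ τ_X ✓.
  U = {B, C}: f^{-1}(U) = {p48, p50} ∈ τ_X ✓.
  U = {C, D}: f^{-1}(U) = {p48, p49, p50} ∈ τ_X ✓.
  U = {B, C, D}: f^{-1}(U) = {p48, p49, p50} ∈ τ_X ✓.
Every preimage lies in τ_X, so f IS continuous.


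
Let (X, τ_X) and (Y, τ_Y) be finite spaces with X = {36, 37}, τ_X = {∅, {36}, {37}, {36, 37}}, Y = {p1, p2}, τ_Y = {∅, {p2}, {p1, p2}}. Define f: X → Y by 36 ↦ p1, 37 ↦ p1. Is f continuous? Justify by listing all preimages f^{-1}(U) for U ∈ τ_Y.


f IS continuous.

Compute f^{-1}(U) for each U ∈ τ_Y:
  U = ∅: f^{-1}(U) = ∅ ∈ τ_X ✓.
  U = {p2}: f^{-1}(U) = ∅ ∈ τ_X ✓.
  U = {p1, p2}: f^{-1}(U) = {36, 37} ∈ τ_X ✓.
Every preimage lies in τ_X, so f IS continuous.


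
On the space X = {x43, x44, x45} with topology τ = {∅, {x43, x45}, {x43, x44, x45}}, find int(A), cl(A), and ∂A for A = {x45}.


int(A) = ∅, cl(A) = {x43, x44, x45}, ∂A = {x43, x44, x45}.

Closed sets in (X, τ) are complements of opens:
  closed(X, τ) = {∅, {x44}, {x43, x44, x45}}.
int(A) = ⋃ {U ∈ τ : U ⊆ A}. Opens contained in A: ∅.
Taking the union of these: int(A) = ∅.
cl(A) = ⋂ {C closed : A ⊆ C}. Closed sets containing A: {x43, x44, x45}.
Intersecting these: cl(A) = {x43, x44, x45}.
∂A = cl(A) ∖ int(A) = {x43, x44, x45} ∖ ∅ = {x43, x44, x45}.


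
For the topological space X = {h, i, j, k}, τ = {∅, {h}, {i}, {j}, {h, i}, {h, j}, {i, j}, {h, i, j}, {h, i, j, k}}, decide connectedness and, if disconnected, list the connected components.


(X, τ) is connected.

Find clopen sets (U ∈ τ with X ∖ U ∈ τ):
  U = ∅, X ∖ U = {h, i, j, k} — both open, so U is clopen.
  U = {h, i, j, k}, X ∖ U = ∅ — both open, so U is clopen.
Only trivial clopens (∅ and X) exist, so (X, τ) is connected.
Compute connected components by grouping points that agree on all clopens:
  component: {h, i, j, k}


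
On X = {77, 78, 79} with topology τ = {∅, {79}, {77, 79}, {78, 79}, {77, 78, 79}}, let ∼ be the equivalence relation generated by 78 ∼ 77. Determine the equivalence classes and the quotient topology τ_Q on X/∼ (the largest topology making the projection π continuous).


X/∼ = {[77=78], [79]}; |τ_Q| = 3.

Equivalence classes: [77=78], [79].
Quotient map π: X → X/∼ sends 77 ↦ [77=78], 78 ↦ [77=78], 79 ↦ [79].
For each subset V ⊆ X/∼, compute π^{-1}(V) ⊆ X and check whether π^{-1}(V) ∈ τ. V is open in τ_Q iff π^{-1}(V) ∈ τ.
  V = {}: π^{-1}(V) = ∅ ∈ τ ✓.
  V = {[77=78]}: π^{-1}(V) = {77, 78} ∉ τ ✗.
  V = {[79]}: π^{-1}(V) = {79} ∈ τ ✓.
  V = {[77=78], [79]}: π^{-1}(V) = {77, 78, 79} ∈ τ ✓.
Open sets in the quotient: τ_Q = {{}, {[79]}, {[77=78], [79]}} (3 elements).


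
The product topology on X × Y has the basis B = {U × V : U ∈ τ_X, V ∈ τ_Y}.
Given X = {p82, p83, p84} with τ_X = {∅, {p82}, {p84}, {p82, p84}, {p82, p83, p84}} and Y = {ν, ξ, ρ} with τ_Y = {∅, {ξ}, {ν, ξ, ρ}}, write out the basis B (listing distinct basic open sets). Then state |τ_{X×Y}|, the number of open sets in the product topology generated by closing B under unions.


Basis B = {∅ × ∅, {p82} × {ξ}, {p84} × {ξ}, {p82, p84} × {ξ}, {p82} × {ν, ξ, ρ}, {p82, p83, p84} × {ξ}, {p84} × {ν, ξ, ρ}, {p82, p84} × {ν, ξ, ρ}, {p82, p83, p84} × {ν, ξ, ρ}}; |τ_{X×Y}| = 14.

Enumerate products U × V with U ∈ τ_X, V ∈ τ_Y (deduplicated):
  ∅ × ∅ = {} (∅)
  {p82} × {ξ} = {(p82,ξ)}
  {p84} × {ξ} = {(p84,ξ)}
  {p82, p84} × {ξ} = {(p82,ξ), (p84,ξ)}
  {p82} × {ν, ξ, ρ} = {(p82,ν), (p82,ξ), (p82,ρ)}
  {p82, p83, p84} × {ξ} = {(p82,ξ), (p83,ξ), (p84,ξ)}
  {p84} × {ν, ξ, ρ} = {(p84,ν), (p84,ξ), (p84,ρ)}
  {p82, p84} × {ν, ξ, ρ} = {(p82,ν), (p82,ξ), (p82,ρ), (p84,ν), (p84,ξ), (p84,ρ)}
  {p82, p83, p84} × {ν, ξ, ρ} = {(p82,ν), (p82,ξ), (p82,ρ), (p83,ν), (p83,ξ), (p83,ρ), (p84,ν), (p84,ξ), (p84,ρ)}
These 9 distinct sets form the basis B.
Close under arbitrary unions to get τ_{X×Y}; counting gives |τ_{X×Y}| = 14.


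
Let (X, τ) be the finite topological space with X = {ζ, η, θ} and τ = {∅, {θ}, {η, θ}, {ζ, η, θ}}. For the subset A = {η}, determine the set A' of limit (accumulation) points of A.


A' = {ζ}

For each x ∈ X, list the open sets U ∈ τ with x ∈ U, then check whether U ∩ (A ∖ {x}) ≠ ∅ for every such U.
  x = ζ: opens ∋ x are {ζ, η, θ}; each meets A ∖ {ζ}, so x IS a limit point.
  x = η: open {η, θ} ∋ x has {η, θ} ∩ (A ∖ {η}) = ∅, so x is NOT a limit point.
  x = θ: open {θ} ∋ x has {θ} ∩ (A ∖ {θ}) = ∅, so x is NOT a limit point.
Collecting: A' = {ζ}.


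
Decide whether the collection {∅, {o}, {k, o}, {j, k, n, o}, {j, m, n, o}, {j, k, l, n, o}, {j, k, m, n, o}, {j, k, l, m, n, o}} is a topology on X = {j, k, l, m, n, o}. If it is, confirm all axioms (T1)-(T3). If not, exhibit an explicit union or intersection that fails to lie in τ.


τ is NOT a topology on X.

Axiom (T1): ∅ ∈ τ? Yes; X ∈ τ? Yes.
Axiom (T2/T3): check pairwise unions and intersections of members of τ.
Counterexample for (T3): {j, k, n, o} ∩ {j, m, n, o} = {j, n, o} ∉ τ. Therefore τ is NOT a topology.


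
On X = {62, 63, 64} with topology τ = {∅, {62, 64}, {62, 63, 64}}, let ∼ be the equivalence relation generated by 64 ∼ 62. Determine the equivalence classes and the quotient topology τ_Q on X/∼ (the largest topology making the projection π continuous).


X/∼ = {[62=64], [63]}; |τ_Q| = 3.

Equivalence classes: [62=64], [63].
Quotient map π: X → X/∼ sends 62 ↦ [62=64], 63 ↦ [63], 64 ↦ [62=64].
For each subset V ⊆ X/∼, compute π^{-1}(V) ⊆ X and check whether π^{-1}(V) ∈ τ. V is open in τ_Q iff π^{-1}(V) ∈ τ.
  V = {}: π^{-1}(V) = ∅ ∈ τ ✓.
  V = {[62=64]}: π^{-1}(V) = {62, 64} ∈ τ ✓.
  V = {[63]}: π^{-1}(V) = {63} ∉ τ ✗.
  V = {[62=64], [63]}: π^{-1}(V) = {62, 63, 64} ∈ τ ✓.
Open sets in the quotient: τ_Q = {{}, {[62=64]}, {[62=64], [63]}} (3 elements).


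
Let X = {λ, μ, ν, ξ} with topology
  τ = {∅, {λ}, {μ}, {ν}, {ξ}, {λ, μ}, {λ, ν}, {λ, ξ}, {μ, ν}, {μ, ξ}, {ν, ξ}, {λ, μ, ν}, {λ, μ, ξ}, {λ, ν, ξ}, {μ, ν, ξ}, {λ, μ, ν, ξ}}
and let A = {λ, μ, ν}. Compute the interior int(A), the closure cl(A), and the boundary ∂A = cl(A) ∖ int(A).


int(A) = {λ, μ, ν}, cl(A) = {λ, μ, ν}, ∂A = ∅.

Closed sets in (X, τ) are complements of opens:
  closed(X, τ) = {∅, {λ}, {μ}, {ν}, {ξ}, {λ, μ}, {λ, ν}, {λ, ξ}, {μ, ν}, {μ, ξ}, {ν, ξ}, {λ, μ, ν}, {λ, μ, ξ}, {λ, ν, ξ}, {μ, ν, ξ}, {λ, μ, ν, ξ}}.
int(A) = ⋃ {U ∈ τ : U ⊆ A}. Opens contained in A: ∅, {λ}, {μ}, {ν}, {λ, μ}, {λ, ν}, {μ, ν}, {λ, μ, ν}.
Taking the union of these: int(A) = {λ, μ, ν}.
cl(A) = ⋂ {C closed : A ⊆ C}. Closed sets containing A: {λ, μ, ν}, {λ, μ, ν, ξ}.
Intersecting these: cl(A) = {λ, μ, ν}.
∂A = cl(A) ∖ int(A) = {λ, μ, ν} ∖ {λ, μ, ν} = ∅.


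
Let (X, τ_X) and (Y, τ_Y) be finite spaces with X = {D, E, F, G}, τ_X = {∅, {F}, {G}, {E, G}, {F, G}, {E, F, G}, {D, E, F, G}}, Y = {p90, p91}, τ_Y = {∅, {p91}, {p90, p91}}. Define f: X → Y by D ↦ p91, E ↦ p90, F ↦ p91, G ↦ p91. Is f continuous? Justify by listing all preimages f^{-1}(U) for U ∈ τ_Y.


f is NOT continuous.

Compute f^{-1}(U) for each U ∈ τ_Y:
  U = ∅: f^{-1}(U) = ∅ ∈ τ_X ✓.
  U = {p91}: f^{-1}(U) = {D, F, G} ∉ τ_X ✗.
  U = {p90, p91}: f^{-1}(U) = {D, E, F, G} ∈ τ_X ✓.
Found U = {p91} with f^{-1}(U) = {D, F, G} not in τ_X. Therefore f is NOT continuous.


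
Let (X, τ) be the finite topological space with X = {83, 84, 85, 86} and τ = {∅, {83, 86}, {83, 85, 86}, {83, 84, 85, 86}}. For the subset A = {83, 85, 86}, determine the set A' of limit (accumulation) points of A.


A' = {83, 84, 85, 86}

For each x ∈ X, list the open sets U ∈ τ with x ∈ U, then check whether U ∩ (A ∖ {x}) ≠ ∅ for every such U.
  x = 83: opens ∋ x are {83, 86}, {83, 85, 86}, {83, 84, 85, 86}; each meets A ∖ {83}, so x IS a limit point.
  x = 84: opens ∋ x are {83, 84, 85, 86}; each meets A ∖ {84}, so x IS a limit point.
  x = 85: opens ∋ x are {83, 85, 86}, {83, 84, 85, 86}; each meets A ∖ {85}, so x IS a limit point.
  x = 86: opens ∋ x are {83, 86}, {83, 85, 86}, {83, 84, 85, 86}; each meets A ∖ {86}, so x IS a limit point.
Collecting: A' = {83, 84, 85, 86}.


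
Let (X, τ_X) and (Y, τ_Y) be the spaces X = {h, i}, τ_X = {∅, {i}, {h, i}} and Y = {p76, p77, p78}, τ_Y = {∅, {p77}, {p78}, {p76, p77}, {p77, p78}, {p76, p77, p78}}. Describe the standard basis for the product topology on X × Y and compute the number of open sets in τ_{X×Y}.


Basis B = {∅ × ∅, {i} × {p77}, {i} × {p78}, {h, i} × {p77}, {h, i} × {p78}, {i} × {p76, p77}, {i} × {p77, p78}, {i} × {p76, p77, p78}, {h, i} × {p76, p77}, {h, i} × {p77, p78}, {h, i} × {p76, p77, p78}}; |τ_{X×Y}| = 18.

Enumerate products U × V with U ∈ τ_X, V ∈ τ_Y (deduplicated):
  ∅ × ∅ = {} (∅)
  {i} × {p77} = {(i,p77)}
  {i} × {p78} = {(i,p78)}
  {h, i} × {p77} = {(h,p77), (i,p77)}
  {h, i} × {p78} = {(h,p78), (i,p78)}
  {i} × {p76, p77} = {(i,p76), (i,p77)}
  {i} × {p77, p78} = {(i,p77), (i,p78)}
  {i} × {p76, p77, p78} = {(i,p76), (i,p77), (i,p78)}
  {h, i} × {p76, p77} = {(h,p76), (h,p77), (i,p76), (i,p77)}
  {h, i} × {p77, p78} = {(h,p77), (h,p78), (i,p77), (i,p78)}
  {h, i} × {p76, p77, p78} = {(h,p76), (h,p77), (h,p78), (i,p76), (i,p77), (i,p78)}
These 11 distinct sets form the basis B.
Close under arbitrary unions to get τ_{X×Y}; counting gives |τ_{X×Y}| = 18.
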